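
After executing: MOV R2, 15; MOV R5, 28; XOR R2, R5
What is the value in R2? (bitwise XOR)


Register state trace:
  MOV R2, 15  → R2 = 15 (0b00001111)
  MOV R5, 28  → R5 = 28 (0b00011100)
  XOR R2, R5  → R2 = 15 XOR 28 = 19 (0b00010011)
Final: R2 = 19

19


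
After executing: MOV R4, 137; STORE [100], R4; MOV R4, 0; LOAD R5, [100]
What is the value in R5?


Register and memory trace:
  MOV R4, 137  → R4 = 137
  STORE [100], R4  → mem[100] = 137
  MOV R4, 0  → R4 = 0
  LOAD R5, [100]  → R5 = mem[100] = 137
Final: R5 = 137

137


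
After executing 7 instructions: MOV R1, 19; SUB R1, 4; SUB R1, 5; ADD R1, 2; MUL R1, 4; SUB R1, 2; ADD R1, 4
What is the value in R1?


Register state trace:
  MOV R1, 19  → R1 = 19
  SUB R1, 4  → R1 = 19 - 4 = 15
  SUB R1, 5  → R1 = 15 - 5 = 10
  ADD R1, 2  → R1 = 10 + 2 = 12
  MUL R1, 4  → R1 = 12 * 4 = 48
  SUB R1, 2  → R1 = 48 - 2 = 46
  ADD R1, 4  → R1 = 46 + 4 = 50
Final: R1 = 50

50


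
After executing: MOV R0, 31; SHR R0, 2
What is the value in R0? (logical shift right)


Register state trace:
  MOV R0, 31  → R0 = 31
  SHR R0, 2  → R0 = 31 >> 2 = 31 // 2^2 = 7
Final: R0 = 7

7


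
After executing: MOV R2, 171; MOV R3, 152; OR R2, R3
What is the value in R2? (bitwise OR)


Register state trace:
  MOV R2, 171  → R2 = 171 (0b10101011)
  MOV R3, 152  → R3 = 152 (0b10011000)
  OR R2, R3   → R2 = 171 OR 152 = 187 (0b10111011)
Final: R2 = 187

187


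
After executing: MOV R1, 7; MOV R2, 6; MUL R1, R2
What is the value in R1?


Register state trace:
  MOV R1, 7  → R1 = 7
  MOV R2, 6  → R2 = 6
  MUL R1, R2  → R1 = 7 * 6 = 42
Final: R1 = 42

42


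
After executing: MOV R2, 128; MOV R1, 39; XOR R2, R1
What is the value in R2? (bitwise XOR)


Register state trace:
  MOV R2, 128  → R2 = 128 (0b10000000)
  MOV R1, 39  → R1 = 39 (0b00100111)
  XOR R2, R1  → R2 = 128 XOR 39 = 167 (0b10100111)
Final: R2 = 167

167


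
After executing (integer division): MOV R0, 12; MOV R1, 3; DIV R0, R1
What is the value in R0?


Register state trace:
  MOV R0, 12  → R0 = 12
  MOV R1, 3  → R1 = 3
  DIV R0, R1  → R0 = 12 // 3 = 4
Final: R0 = 4

4


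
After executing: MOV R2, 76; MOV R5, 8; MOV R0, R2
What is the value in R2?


Register state trace:
  MOV R2, 76  → R2 = 76
  MOV R5, 8  → R5 = 8
  MOV R0, R2  → R0 = 76
Final: R2 = 76

76


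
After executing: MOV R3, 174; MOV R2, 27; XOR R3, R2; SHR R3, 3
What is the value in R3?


Register state trace:
  MOV R3, 174  → R3 = 174 (0b10101110)
  MOV R2, 27  → R2 = 27 (0b00011011)
  XOR R3, R2  → R3 = 174 XOR 27 = 181 (0b10110101)
  SHR R3, 3  → R3 = 181 >> 3 = 22
Final: R3 = 22

22


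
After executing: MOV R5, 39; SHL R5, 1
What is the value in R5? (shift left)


Register state trace:
  MOV R5, 39  → R5 = 39
  SHL R5, 1  → R5 = 39 << 1 = 39 * 2^1 = 78
Final: R5 = 78

78


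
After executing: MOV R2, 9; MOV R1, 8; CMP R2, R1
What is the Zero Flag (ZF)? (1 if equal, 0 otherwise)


Register state trace:
  MOV R2, 9  → R2 = 9
  MOV R1, 8  → R1 = 8
  CMP R2, R1  → computes 9 - 8 = 1
  Result is nonzero, so values are not equal
ZF = 0

0


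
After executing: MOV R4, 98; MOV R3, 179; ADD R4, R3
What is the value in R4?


Register state trace:
  MOV R4, 98  → R4 = 98
  MOV R3, 179  → R3 = 179
  ADD R4, R3  → R4 = 98 + 179 = 277
Final: R4 = 277

277


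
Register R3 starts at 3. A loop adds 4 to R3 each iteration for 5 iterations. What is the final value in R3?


Starting value: R3 = 3
  Iter 1: R3 = 3 + 4 = 7
  Iter 2: R3 = 7 + 4 = 11
  Iter 3: R3 = 11 + 4 = 15
  Iter 4: R3 = 15 + 4 = 19
  Iter 5: R3 = 19 + 4 = 23
Final: R3 = 23

23


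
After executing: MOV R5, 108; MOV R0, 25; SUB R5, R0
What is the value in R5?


Register state trace:
  MOV R5, 108  → R5 = 108
  MOV R0, 25  → R0 = 25
  SUB R5, R0  → R5 = 108 - 25 = 83
Final: R5 = 83

83


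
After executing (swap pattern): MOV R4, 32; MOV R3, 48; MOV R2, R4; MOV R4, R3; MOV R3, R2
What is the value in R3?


Register state trace (swap pattern):
  MOV R4, 32  → R4 = 32
  MOV R3, 48  → R3 = 48
  MOV R2, R4  → R2 = 32  (save R4)
  MOV R4, R3  → R4 = 48  (R4 gets R3's value)
  MOV R3, R2  → R3 = 32  (R3 gets saved value)
Final: R3 = 32

32


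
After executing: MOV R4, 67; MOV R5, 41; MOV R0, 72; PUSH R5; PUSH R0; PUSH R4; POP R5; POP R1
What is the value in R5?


Stack trace (top is rightmost):
  MOV R4, 67  → R4 = 67
  MOV R5, 41  → R5 = 41
  MOV R0, 72  → R0 = 72
  PUSH R5  → stack: [41]
  PUSH R0  → stack: [41, 72]
  PUSH R4  → stack: [41, 72, 67]
  POP R5  → R5 = 67, stack: [41, 72]
  POP R1  → R1 = 72, stack: [41]
Final: R5 = 67

67


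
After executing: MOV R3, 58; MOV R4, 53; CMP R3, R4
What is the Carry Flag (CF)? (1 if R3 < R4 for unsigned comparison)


Register state trace:
  MOV R3, 58  → R3 = 58
  MOV R4, 53  → R4 = 53
  CMP R3, R4  → unsigned 58 - 53: no borrow
  58 >= 53, so CF = 0
CF = 0

0


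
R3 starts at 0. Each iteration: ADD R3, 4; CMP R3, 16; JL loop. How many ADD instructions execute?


Loop trace (R3 starts at 0, target 16, step 4):
  ADD #1: R3 = 0 + 4 = 4  → 4 < 16, loop
  ADD #2: R3 = 4 + 4 = 8  → 8 < 16, loop
  ADD #3: R3 = 8 + 4 = 12  → 12 < 16, loop
  ADD #4: R3 = 12 + 4 = 16  → 16 >= 16, exit
Total ADD instructions: 4

4


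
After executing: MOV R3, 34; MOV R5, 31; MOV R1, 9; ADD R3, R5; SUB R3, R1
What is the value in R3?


Register state trace:
  MOV R3, 34  → R3 = 34
  MOV R5, 31  → R5 = 31
  MOV R1, 9  → R1 = 9
  ADD R3, R5  → R3 = 34 + 31 = 65
  SUB R3, R1  → R3 = 65 - 9 = 56
Final: R3 = 56

56


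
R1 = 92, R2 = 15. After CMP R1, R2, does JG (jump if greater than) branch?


Trace:
  R1 = 92, R2 = 15
  CMP R1, R2  → compares 92 vs 15
  JG checks: is 92 greater than 15?
  92 > 15, so condition is true
Branch taken: Yes

Yes


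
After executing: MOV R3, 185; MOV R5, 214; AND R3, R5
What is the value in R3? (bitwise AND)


Register state trace:
  MOV R3, 185  → R3 = 185 (0b10111001)
  MOV R5, 214  → R5 = 214 (0b11010110)
  AND R3, R5  → R3 = 185 AND 214 = 144 (0b10010000)
Final: R3 = 144

144


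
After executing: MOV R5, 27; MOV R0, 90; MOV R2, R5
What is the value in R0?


Register state trace:
  MOV R5, 27  → R5 = 27
  MOV R0, 90  → R0 = 90
  MOV R2, R5  → R2 = 27
Final: R0 = 90

90


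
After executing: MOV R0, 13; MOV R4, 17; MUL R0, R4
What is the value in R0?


Register state trace:
  MOV R0, 13  → R0 = 13
  MOV R4, 17  → R4 = 17
  MUL R0, R4  → R0 = 13 * 17 = 221
Final: R0 = 221

221


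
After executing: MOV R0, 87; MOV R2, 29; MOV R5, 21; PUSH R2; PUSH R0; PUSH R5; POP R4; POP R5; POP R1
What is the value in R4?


Stack trace (top is rightmost):
  MOV R0, 87  → R0 = 87
  MOV R2, 29  → R2 = 29
  MOV R5, 21  → R5 = 21
  PUSH R2  → stack: [29]
  PUSH R0  → stack: [29, 87]
  PUSH R5  → stack: [29, 87, 21]
  POP R4  → R4 = 21, stack: [29, 87]
  POP R5  → R5 = 87, stack: [29]
  POP R1  → R1 = 29, stack: []
Final: R4 = 21

21


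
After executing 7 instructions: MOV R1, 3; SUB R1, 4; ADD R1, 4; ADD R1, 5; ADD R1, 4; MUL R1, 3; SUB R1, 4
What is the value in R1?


Register state trace:
  MOV R1, 3  → R1 = 3
  SUB R1, 4  → R1 = 3 - 4 = -1
  ADD R1, 4  → R1 = -1 + 4 = 3
  ADD R1, 5  → R1 = 3 + 5 = 8
  ADD R1, 4  → R1 = 8 + 4 = 12
  MUL R1, 3  → R1 = 12 * 3 = 36
  SUB R1, 4  → R1 = 36 - 4 = 32
Final: R1 = 32

32


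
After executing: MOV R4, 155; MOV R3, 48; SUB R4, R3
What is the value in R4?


Register state trace:
  MOV R4, 155  → R4 = 155
  MOV R3, 48  → R3 = 48
  SUB R4, R3  → R4 = 155 - 48 = 107
Final: R4 = 107

107


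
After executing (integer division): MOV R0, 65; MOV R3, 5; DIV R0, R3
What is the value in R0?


Register state trace:
  MOV R0, 65  → R0 = 65
  MOV R3, 5  → R3 = 5
  DIV R0, R3  → R0 = 65 // 5 = 13
Final: R0 = 13

13


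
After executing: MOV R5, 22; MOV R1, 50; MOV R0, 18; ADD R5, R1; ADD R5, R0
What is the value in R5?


Register state trace:
  MOV R5, 22  → R5 = 22
  MOV R1, 50  → R1 = 50
  MOV R0, 18  → R0 = 18
  ADD R5, R1  → R5 = 22 + 50 = 72
  ADD R5, R0  → R5 = 72 + 18 = 90
Final: R5 = 90

90


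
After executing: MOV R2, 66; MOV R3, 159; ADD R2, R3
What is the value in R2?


Register state trace:
  MOV R2, 66  → R2 = 66
  MOV R3, 159  → R3 = 159
  ADD R2, R3  → R2 = 66 + 159 = 225
Final: R2 = 225

225


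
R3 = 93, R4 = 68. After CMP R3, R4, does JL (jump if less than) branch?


Trace:
  R3 = 93, R4 = 68
  CMP R3, R4  → compares 93 vs 68
  JL checks: is 93 less than 68?
  93 > 68, so condition is false
Branch taken: No

No


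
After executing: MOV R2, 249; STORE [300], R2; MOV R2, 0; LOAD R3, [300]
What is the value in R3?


Register and memory trace:
  MOV R2, 249  → R2 = 249
  STORE [300], R2  → mem[300] = 249
  MOV R2, 0  → R2 = 0
  LOAD R3, [300]  → R3 = mem[300] = 249
Final: R3 = 249

249


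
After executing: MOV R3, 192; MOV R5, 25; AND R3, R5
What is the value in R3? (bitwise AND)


Register state trace:
  MOV R3, 192  → R3 = 192 (0b11000000)
  MOV R5, 25  → R5 = 25 (0b00011001)
  AND R3, R5  → R3 = 192 AND 25 = 0 (0b00000000)
Final: R3 = 0

0


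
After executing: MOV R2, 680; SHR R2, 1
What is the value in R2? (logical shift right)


Register state trace:
  MOV R2, 680  → R2 = 680
  SHR R2, 1  → R2 = 680 >> 1 = 680 // 2^1 = 340
Final: R2 = 340

340


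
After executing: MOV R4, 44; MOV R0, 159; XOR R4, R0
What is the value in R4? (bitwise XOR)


Register state trace:
  MOV R4, 44  → R4 = 44 (0b00101100)
  MOV R0, 159  → R0 = 159 (0b10011111)
  XOR R4, R0  → R4 = 44 XOR 159 = 179 (0b10110011)
Final: R4 = 179

179


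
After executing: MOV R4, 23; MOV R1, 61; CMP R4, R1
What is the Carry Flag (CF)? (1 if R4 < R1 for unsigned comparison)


Register state trace:
  MOV R4, 23  → R4 = 23
  MOV R1, 61  → R1 = 61
  CMP R4, R1  → unsigned 23 - 61: borrow occurs
  23 < 61, so CF = 1
CF = 1

1


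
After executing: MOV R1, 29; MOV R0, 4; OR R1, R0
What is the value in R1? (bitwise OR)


Register state trace:
  MOV R1, 29  → R1 = 29 (0b00011101)
  MOV R0, 4  → R0 = 4 (0b00000100)
  OR R1, R0   → R1 = 29 OR 4 = 29 (0b00011101)
Final: R1 = 29

29


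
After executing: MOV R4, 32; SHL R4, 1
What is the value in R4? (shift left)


Register state trace:
  MOV R4, 32  → R4 = 32
  SHL R4, 1  → R4 = 32 << 1 = 32 * 2^1 = 64
Final: R4 = 64

64


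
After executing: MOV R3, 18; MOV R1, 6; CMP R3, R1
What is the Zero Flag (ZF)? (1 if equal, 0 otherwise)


Register state trace:
  MOV R3, 18  → R3 = 18
  MOV R1, 6  → R1 = 6
  CMP R3, R1  → computes 18 - 6 = 12
  Result is nonzero, so values are not equal
ZF = 0

0


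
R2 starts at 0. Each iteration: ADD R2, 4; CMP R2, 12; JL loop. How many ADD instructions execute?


Loop trace (R2 starts at 0, target 12, step 4):
  ADD #1: R2 = 0 + 4 = 4  → 4 < 12, loop
  ADD #2: R2 = 4 + 4 = 8  → 8 < 12, loop
  ADD #3: R2 = 8 + 4 = 12  → 12 >= 12, exit
Total ADD instructions: 3

3


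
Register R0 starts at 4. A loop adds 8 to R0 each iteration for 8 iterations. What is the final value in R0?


Starting value: R0 = 4
  Iter 1: R0 = 4 + 8 = 12
  Iter 2: R0 = 12 + 8 = 20
  Iter 3: R0 = 20 + 8 = 28
  Iter 4: R0 = 28 + 8 = 36
  Iter 5: R0 = 36 + 8 = 44
  Iter 6: R0 = 44 + 8 = 52
  Iter 7: R0 = 52 + 8 = 60
  Iter 8: R0 = 60 + 8 = 68
Final: R0 = 68

68


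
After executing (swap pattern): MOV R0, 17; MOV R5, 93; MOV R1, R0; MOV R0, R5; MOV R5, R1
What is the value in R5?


Register state trace (swap pattern):
  MOV R0, 17  → R0 = 17
  MOV R5, 93  → R5 = 93
  MOV R1, R0  → R1 = 17  (save R0)
  MOV R0, R5  → R0 = 93  (R0 gets R5's value)
  MOV R5, R1  → R5 = 17  (R5 gets saved value)
Final: R5 = 17

17


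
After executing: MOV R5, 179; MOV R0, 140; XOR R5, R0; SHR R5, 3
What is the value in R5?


Register state trace:
  MOV R5, 179  → R5 = 179 (0b10110011)
  MOV R0, 140  → R0 = 140 (0b10001100)
  XOR R5, R0  → R5 = 179 XOR 140 = 63 (0b00111111)
  SHR R5, 3  → R5 = 63 >> 3 = 7
Final: R5 = 7

7


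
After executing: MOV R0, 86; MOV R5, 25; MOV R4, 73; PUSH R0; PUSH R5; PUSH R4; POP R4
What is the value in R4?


Stack trace (top is rightmost):
  MOV R0, 86  → R0 = 86
  MOV R5, 25  → R5 = 25
  MOV R4, 73  → R4 = 73
  PUSH R0  → stack: [86]
  PUSH R5  → stack: [86, 25]
  PUSH R4  → stack: [86, 25, 73]
  POP R4  → R4 = 73, stack: [86, 25]
Final: R4 = 73

73


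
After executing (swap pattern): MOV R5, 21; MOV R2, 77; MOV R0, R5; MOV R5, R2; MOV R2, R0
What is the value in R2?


Register state trace (swap pattern):
  MOV R5, 21  → R5 = 21
  MOV R2, 77  → R2 = 77
  MOV R0, R5  → R0 = 21  (save R5)
  MOV R5, R2  → R5 = 77  (R5 gets R2's value)
  MOV R2, R0  → R2 = 21  (R2 gets saved value)
Final: R2 = 21

21


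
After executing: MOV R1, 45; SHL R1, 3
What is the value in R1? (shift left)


Register state trace:
  MOV R1, 45  → R1 = 45
  SHL R1, 3  → R1 = 45 << 3 = 45 * 2^3 = 360
Final: R1 = 360

360


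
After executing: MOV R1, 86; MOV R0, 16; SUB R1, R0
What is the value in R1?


Register state trace:
  MOV R1, 86  → R1 = 86
  MOV R0, 16  → R0 = 16
  SUB R1, R0  → R1 = 86 - 16 = 70
Final: R1 = 70

70


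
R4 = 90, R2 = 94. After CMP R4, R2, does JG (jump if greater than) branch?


Trace:
  R4 = 90, R2 = 94
  CMP R4, R2  → compares 90 vs 94
  JG checks: is 90 greater than 94?
  90 < 94, so condition is false
Branch taken: No

No


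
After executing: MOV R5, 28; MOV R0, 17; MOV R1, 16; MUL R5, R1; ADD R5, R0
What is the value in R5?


Register state trace:
  MOV R5, 28  → R5 = 28
  MOV R0, 17  → R0 = 17
  MOV R1, 16  → R1 = 16
  MUL R5, R1  → R5 = 28 * 16 = 448
  ADD R5, R0  → R5 = 448 + 17 = 465
Final: R5 = 465

465


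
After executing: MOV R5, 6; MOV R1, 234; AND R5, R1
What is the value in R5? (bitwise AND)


Register state trace:
  MOV R5, 6  → R5 = 6 (0b00000110)
  MOV R1, 234  → R1 = 234 (0b11101010)
  AND R5, R1  → R5 = 6 AND 234 = 2 (0b00000010)
Final: R5 = 2

2


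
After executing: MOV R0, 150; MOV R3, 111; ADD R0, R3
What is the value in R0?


Register state trace:
  MOV R0, 150  → R0 = 150
  MOV R3, 111  → R3 = 111
  ADD R0, R3  → R0 = 150 + 111 = 261
Final: R0 = 261

261


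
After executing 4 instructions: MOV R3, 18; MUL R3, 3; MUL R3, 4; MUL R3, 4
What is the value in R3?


Register state trace:
  MOV R3, 18  → R3 = 18
  MUL R3, 3  → R3 = 18 * 3 = 54
  MUL R3, 4  → R3 = 54 * 4 = 216
  MUL R3, 4  → R3 = 216 * 4 = 864
Final: R3 = 864

864


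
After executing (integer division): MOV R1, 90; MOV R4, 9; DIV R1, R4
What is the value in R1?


Register state trace:
  MOV R1, 90  → R1 = 90
  MOV R4, 9  → R4 = 9
  DIV R1, R4  → R1 = 90 // 9 = 10
Final: R1 = 10

10


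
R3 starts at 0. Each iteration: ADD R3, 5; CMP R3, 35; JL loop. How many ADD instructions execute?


Loop trace (R3 starts at 0, target 35, step 5):
  ADD #1: R3 = 0 + 5 = 5  → 5 < 35, loop
  ADD #2: R3 = 5 + 5 = 10  → 10 < 35, loop
  ADD #3: R3 = 10 + 5 = 15  → 15 < 35, loop
  ADD #4: R3 = 15 + 5 = 20  → 20 < 35, loop
  ADD #5: R3 = 20 + 5 = 25  → 25 < 35, loop
  ADD #6: R3 = 25 + 5 = 30  → 30 < 35, loop
  ADD #7: R3 = 30 + 5 = 35  → 35 >= 35, exit
Total ADD instructions: 7

7


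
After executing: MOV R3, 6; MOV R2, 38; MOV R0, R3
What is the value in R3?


Register state trace:
  MOV R3, 6  → R3 = 6
  MOV R2, 38  → R2 = 38
  MOV R0, R3  → R0 = 6
Final: R3 = 6

6


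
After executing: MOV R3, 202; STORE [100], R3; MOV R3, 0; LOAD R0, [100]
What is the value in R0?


Register and memory trace:
  MOV R3, 202  → R3 = 202
  STORE [100], R3  → mem[100] = 202
  MOV R3, 0  → R3 = 0
  LOAD R0, [100]  → R0 = mem[100] = 202
Final: R0 = 202

202


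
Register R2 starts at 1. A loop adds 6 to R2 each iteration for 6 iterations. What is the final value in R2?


Starting value: R2 = 1
  Iter 1: R2 = 1 + 6 = 7
  Iter 2: R2 = 7 + 6 = 13
  Iter 3: R2 = 13 + 6 = 19
  Iter 4: R2 = 19 + 6 = 25
  Iter 5: R2 = 25 + 6 = 31
  Iter 6: R2 = 31 + 6 = 37
Final: R2 = 37

37


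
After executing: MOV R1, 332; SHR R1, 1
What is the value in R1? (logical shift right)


Register state trace:
  MOV R1, 332  → R1 = 332
  SHR R1, 1  → R1 = 332 >> 1 = 332 // 2^1 = 166
Final: R1 = 166

166


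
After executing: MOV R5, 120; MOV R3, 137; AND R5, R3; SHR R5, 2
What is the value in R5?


Register state trace:
  MOV R5, 120  → R5 = 120 (0b01111000)
  MOV R3, 137  → R3 = 137 (0b10001001)
  AND R5, R3  → R5 = 120 AND 137 = 8 (0b00001000)
  SHR R5, 2  → R5 = 8 >> 2 = 2
Final: R5 = 2

2


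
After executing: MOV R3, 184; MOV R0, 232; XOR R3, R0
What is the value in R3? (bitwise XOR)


Register state trace:
  MOV R3, 184  → R3 = 184 (0b10111000)
  MOV R0, 232  → R0 = 232 (0b11101000)
  XOR R3, R0  → R3 = 184 XOR 232 = 80 (0b01010000)
Final: R3 = 80

80


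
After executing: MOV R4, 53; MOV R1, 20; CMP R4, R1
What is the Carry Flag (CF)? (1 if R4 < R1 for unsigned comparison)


Register state trace:
  MOV R4, 53  → R4 = 53
  MOV R1, 20  → R1 = 20
  CMP R4, R1  → unsigned 53 - 20: no borrow
  53 >= 20, so CF = 0
CF = 0

0


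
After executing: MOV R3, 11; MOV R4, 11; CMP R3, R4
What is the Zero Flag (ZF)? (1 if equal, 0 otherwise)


Register state trace:
  MOV R3, 11  → R3 = 11
  MOV R4, 11  → R4 = 11
  CMP R3, R4  → computes 11 - 11 = 0
  Result is zero, so values are equal
ZF = 1

1


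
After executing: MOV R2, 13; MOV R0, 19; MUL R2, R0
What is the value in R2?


Register state trace:
  MOV R2, 13  → R2 = 13
  MOV R0, 19  → R0 = 19
  MUL R2, R0  → R2 = 13 * 19 = 247
Final: R2 = 247

247


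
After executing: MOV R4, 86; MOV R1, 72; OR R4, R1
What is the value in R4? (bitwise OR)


Register state trace:
  MOV R4, 86  → R4 = 86 (0b01010110)
  MOV R1, 72  → R1 = 72 (0b01001000)
  OR R4, R1   → R4 = 86 OR 72 = 94 (0b01011110)
Final: R4 = 94

94


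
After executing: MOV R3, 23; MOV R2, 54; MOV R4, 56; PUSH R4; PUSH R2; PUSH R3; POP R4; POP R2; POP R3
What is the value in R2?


Stack trace (top is rightmost):
  MOV R3, 23  → R3 = 23
  MOV R2, 54  → R2 = 54
  MOV R4, 56  → R4 = 56
  PUSH R4  → stack: [56]
  PUSH R2  → stack: [56, 54]
  PUSH R3  → stack: [56, 54, 23]
  POP R4  → R4 = 23, stack: [56, 54]
  POP R2  → R2 = 54, stack: [56]
  POP R3  → R3 = 56, stack: []
Final: R2 = 54

54


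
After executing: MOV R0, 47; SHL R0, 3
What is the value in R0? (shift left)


Register state trace:
  MOV R0, 47  → R0 = 47
  SHL R0, 3  → R0 = 47 << 3 = 47 * 2^3 = 376
Final: R0 = 376

376


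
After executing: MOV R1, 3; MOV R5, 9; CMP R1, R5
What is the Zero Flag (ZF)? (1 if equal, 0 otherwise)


Register state trace:
  MOV R1, 3  → R1 = 3
  MOV R5, 9  → R5 = 9
  CMP R1, R5  → computes 3 - 9 = -6
  Result is nonzero, so values are not equal
ZF = 0

0


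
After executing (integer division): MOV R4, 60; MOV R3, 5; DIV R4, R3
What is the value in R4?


Register state trace:
  MOV R4, 60  → R4 = 60
  MOV R3, 5  → R3 = 5
  DIV R4, R3  → R4 = 60 // 5 = 12
Final: R4 = 12

12


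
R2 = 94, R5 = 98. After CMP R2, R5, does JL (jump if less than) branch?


Trace:
  R2 = 94, R5 = 98
  CMP R2, R5  → compares 94 vs 98
  JL checks: is 94 less than 98?
  94 < 98, so condition is true
Branch taken: Yes

Yes


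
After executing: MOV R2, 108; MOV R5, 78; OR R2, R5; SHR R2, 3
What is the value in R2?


Register state trace:
  MOV R2, 108  → R2 = 108 (0b01101100)
  MOV R5, 78  → R5 = 78 (0b01001110)
  OR R2, R5  → R2 = 108 OR 78 = 110 (0b01101110)
  SHR R2, 3  → R2 = 110 >> 3 = 13
Final: R2 = 13

13


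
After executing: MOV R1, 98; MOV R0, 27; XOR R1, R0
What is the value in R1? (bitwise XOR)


Register state trace:
  MOV R1, 98  → R1 = 98 (0b01100010)
  MOV R0, 27  → R0 = 27 (0b00011011)
  XOR R1, R0  → R1 = 98 XOR 27 = 121 (0b01111001)
Final: R1 = 121

121


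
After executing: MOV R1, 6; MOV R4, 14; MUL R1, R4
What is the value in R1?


Register state trace:
  MOV R1, 6  → R1 = 6
  MOV R4, 14  → R4 = 14
  MUL R1, R4  → R1 = 6 * 14 = 84
Final: R1 = 84

84


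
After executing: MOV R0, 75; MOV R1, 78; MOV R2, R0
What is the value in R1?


Register state trace:
  MOV R0, 75  → R0 = 75
  MOV R1, 78  → R1 = 78
  MOV R2, R0  → R2 = 75
Final: R1 = 78

78


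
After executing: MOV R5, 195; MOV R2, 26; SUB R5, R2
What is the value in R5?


Register state trace:
  MOV R5, 195  → R5 = 195
  MOV R2, 26  → R2 = 26
  SUB R5, R2  → R5 = 195 - 26 = 169
Final: R5 = 169

169


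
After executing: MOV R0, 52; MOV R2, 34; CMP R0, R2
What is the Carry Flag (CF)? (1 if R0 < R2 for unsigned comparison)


Register state trace:
  MOV R0, 52  → R0 = 52
  MOV R2, 34  → R2 = 34
  CMP R0, R2  → unsigned 52 - 34: no borrow
  52 >= 34, so CF = 0
CF = 0

0


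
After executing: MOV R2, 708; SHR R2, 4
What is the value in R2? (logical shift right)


Register state trace:
  MOV R2, 708  → R2 = 708
  SHR R2, 4  → R2 = 708 >> 4 = 708 // 2^4 = 44
Final: R2 = 44

44


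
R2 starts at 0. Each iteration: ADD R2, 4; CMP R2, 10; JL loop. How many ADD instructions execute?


Loop trace (R2 starts at 0, target 10, step 4):
  ADD #1: R2 = 0 + 4 = 4  → 4 < 10, loop
  ADD #2: R2 = 4 + 4 = 8  → 8 < 10, loop
  ADD #3: R2 = 8 + 4 = 12  → 12 >= 10, exit
Total ADD instructions: 3

3


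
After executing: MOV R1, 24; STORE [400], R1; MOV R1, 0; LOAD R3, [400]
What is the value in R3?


Register and memory trace:
  MOV R1, 24  → R1 = 24
  STORE [400], R1  → mem[400] = 24
  MOV R1, 0  → R1 = 0
  LOAD R3, [400]  → R3 = mem[400] = 24
Final: R3 = 24

24


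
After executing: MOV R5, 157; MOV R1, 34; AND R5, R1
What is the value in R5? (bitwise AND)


Register state trace:
  MOV R5, 157  → R5 = 157 (0b10011101)
  MOV R1, 34  → R1 = 34 (0b00100010)
  AND R5, R1  → R5 = 157 AND 34 = 0 (0b00000000)
Final: R5 = 0

0


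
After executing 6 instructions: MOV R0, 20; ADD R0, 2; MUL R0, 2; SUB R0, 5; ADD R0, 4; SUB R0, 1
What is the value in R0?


Register state trace:
  MOV R0, 20  → R0 = 20
  ADD R0, 2  → R0 = 20 + 2 = 22
  MUL R0, 2  → R0 = 22 * 2 = 44
  SUB R0, 5  → R0 = 44 - 5 = 39
  ADD R0, 4  → R0 = 39 + 4 = 43
  SUB R0, 1  → R0 = 43 - 1 = 42
Final: R0 = 42

42


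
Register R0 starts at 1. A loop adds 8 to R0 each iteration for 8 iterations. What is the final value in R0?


Starting value: R0 = 1
  Iter 1: R0 = 1 + 8 = 9
  Iter 2: R0 = 9 + 8 = 17
  Iter 3: R0 = 17 + 8 = 25
  Iter 4: R0 = 25 + 8 = 33
  Iter 5: R0 = 33 + 8 = 41
  Iter 6: R0 = 41 + 8 = 49
  Iter 7: R0 = 49 + 8 = 57
  Iter 8: R0 = 57 + 8 = 65
Final: R0 = 65

65


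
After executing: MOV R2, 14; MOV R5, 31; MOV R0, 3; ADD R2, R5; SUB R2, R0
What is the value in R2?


Register state trace:
  MOV R2, 14  → R2 = 14
  MOV R5, 31  → R5 = 31
  MOV R0, 3  → R0 = 3
  ADD R2, R5  → R2 = 14 + 31 = 45
  SUB R2, R0  → R2 = 45 - 3 = 42
Final: R2 = 42

42


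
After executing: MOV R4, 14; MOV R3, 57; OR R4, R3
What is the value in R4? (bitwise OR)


Register state trace:
  MOV R4, 14  → R4 = 14 (0b00001110)
  MOV R3, 57  → R3 = 57 (0b00111001)
  OR R4, R3   → R4 = 14 OR 57 = 63 (0b00111111)
Final: R4 = 63

63


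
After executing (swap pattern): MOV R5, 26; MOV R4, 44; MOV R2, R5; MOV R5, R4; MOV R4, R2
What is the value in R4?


Register state trace (swap pattern):
  MOV R5, 26  → R5 = 26
  MOV R4, 44  → R4 = 44
  MOV R2, R5  → R2 = 26  (save R5)
  MOV R5, R4  → R5 = 44  (R5 gets R4's value)
  MOV R4, R2  → R4 = 26  (R4 gets saved value)
Final: R4 = 26

26


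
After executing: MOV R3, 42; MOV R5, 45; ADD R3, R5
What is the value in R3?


Register state trace:
  MOV R3, 42  → R3 = 42
  MOV R5, 45  → R5 = 45
  ADD R3, R5  → R3 = 42 + 45 = 87
Final: R3 = 87

87


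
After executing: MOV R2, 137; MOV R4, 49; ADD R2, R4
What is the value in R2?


Register state trace:
  MOV R2, 137  → R2 = 137
  MOV R4, 49  → R4 = 49
  ADD R2, R4  → R2 = 137 + 49 = 186
Final: R2 = 186

186


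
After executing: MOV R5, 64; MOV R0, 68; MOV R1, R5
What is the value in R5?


Register state trace:
  MOV R5, 64  → R5 = 64
  MOV R0, 68  → R0 = 68
  MOV R1, R5  → R1 = 64
Final: R5 = 64

64


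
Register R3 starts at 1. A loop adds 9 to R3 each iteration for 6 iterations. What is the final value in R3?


Starting value: R3 = 1
  Iter 1: R3 = 1 + 9 = 10
  Iter 2: R3 = 10 + 9 = 19
  Iter 3: R3 = 19 + 9 = 28
  Iter 4: R3 = 28 + 9 = 37
  Iter 5: R3 = 37 + 9 = 46
  Iter 6: R3 = 46 + 9 = 55
Final: R3 = 55

55


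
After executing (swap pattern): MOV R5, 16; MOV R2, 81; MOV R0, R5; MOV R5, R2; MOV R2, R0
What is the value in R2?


Register state trace (swap pattern):
  MOV R5, 16  → R5 = 16
  MOV R2, 81  → R2 = 81
  MOV R0, R5  → R0 = 16  (save R5)
  MOV R5, R2  → R5 = 81  (R5 gets R2's value)
  MOV R2, R0  → R2 = 16  (R2 gets saved value)
Final: R2 = 16

16


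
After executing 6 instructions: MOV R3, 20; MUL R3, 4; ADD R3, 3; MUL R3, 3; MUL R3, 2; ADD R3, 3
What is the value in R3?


Register state trace:
  MOV R3, 20  → R3 = 20
  MUL R3, 4  → R3 = 20 * 4 = 80
  ADD R3, 3  → R3 = 80 + 3 = 83
  MUL R3, 3  → R3 = 83 * 3 = 249
  MUL R3, 2  → R3 = 249 * 2 = 498
  ADD R3, 3  → R3 = 498 + 3 = 501
Final: R3 = 501

501


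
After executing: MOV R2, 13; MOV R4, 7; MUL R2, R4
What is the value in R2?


Register state trace:
  MOV R2, 13  → R2 = 13
  MOV R4, 7  → R4 = 7
  MUL R2, R4  → R2 = 13 * 7 = 91
Final: R2 = 91

91


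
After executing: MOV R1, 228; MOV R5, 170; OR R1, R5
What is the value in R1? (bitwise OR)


Register state trace:
  MOV R1, 228  → R1 = 228 (0b11100100)
  MOV R5, 170  → R5 = 170 (0b10101010)
  OR R1, R5   → R1 = 228 OR 170 = 238 (0b11101110)
Final: R1 = 238

238


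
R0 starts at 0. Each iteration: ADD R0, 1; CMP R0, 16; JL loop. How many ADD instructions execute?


Loop trace (R0 starts at 0, target 16, step 1):
  ADD #1: R0 = 0 + 1 = 1  → 1 < 16, loop
  ADD #2: R0 = 1 + 1 = 2  → 2 < 16, loop
  ADD #3: R0 = 2 + 1 = 3  → 3 < 16, loop
  ADD #4: R0 = 3 + 1 = 4  → 4 < 16, loop
  ADD #5: R0 = 4 + 1 = 5  → 5 < 16, loop
  ADD #6: R0 = 5 + 1 = 6  → 6 < 16, loop
  ADD #7: R0 = 6 + 1 = 7  → 7 < 16, loop
  ADD #8: R0 = 7 + 1 = 8  → 8 < 16, loop
  ADD #9: R0 = 8 + 1 = 9  → 9 < 16, loop
  ADD #10: R0 = 9 + 1 = 10  → 10 < 16, loop
  ADD #11: R0 = 10 + 1 = 11  → 11 < 16, loop
  ADD #12: R0 = 11 + 1 = 12  → 12 < 16, loop
  ADD #13: R0 = 12 + 1 = 13  → 13 < 16, loop
  ADD #14: R0 = 13 + 1 = 14  → 14 < 16, loop
  ADD #15: R0 = 14 + 1 = 15  → 15 < 16, loop
  ADD #16: R0 = 15 + 1 = 16  → 16 >= 16, exit
Total ADD instructions: 16

16


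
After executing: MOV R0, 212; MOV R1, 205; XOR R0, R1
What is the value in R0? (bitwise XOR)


Register state trace:
  MOV R0, 212  → R0 = 212 (0b11010100)
  MOV R1, 205  → R1 = 205 (0b11001101)
  XOR R0, R1  → R0 = 212 XOR 205 = 25 (0b00011001)
Final: R0 = 25

25


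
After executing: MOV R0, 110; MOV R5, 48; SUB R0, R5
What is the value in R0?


Register state trace:
  MOV R0, 110  → R0 = 110
  MOV R5, 48  → R5 = 48
  SUB R0, R5  → R0 = 110 - 48 = 62
Final: R0 = 62

62


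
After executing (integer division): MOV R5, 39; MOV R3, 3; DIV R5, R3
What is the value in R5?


Register state trace:
  MOV R5, 39  → R5 = 39
  MOV R3, 3  → R3 = 3
  DIV R5, R3  → R5 = 39 // 3 = 13
Final: R5 = 13

13


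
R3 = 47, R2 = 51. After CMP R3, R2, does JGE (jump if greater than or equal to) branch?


Trace:
  R3 = 47, R2 = 51
  CMP R3, R2  → compares 47 vs 51
  JGE checks: is 47 greater than or equal to 51?
  47 < 51, so condition is false
Branch taken: No

No


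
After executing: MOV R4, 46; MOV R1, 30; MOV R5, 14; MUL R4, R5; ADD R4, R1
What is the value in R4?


Register state trace:
  MOV R4, 46  → R4 = 46
  MOV R1, 30  → R1 = 30
  MOV R5, 14  → R5 = 14
  MUL R4, R5  → R4 = 46 * 14 = 644
  ADD R4, R1  → R4 = 644 + 30 = 674
Final: R4 = 674

674


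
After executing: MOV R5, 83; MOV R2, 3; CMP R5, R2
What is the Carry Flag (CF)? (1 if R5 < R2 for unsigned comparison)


Register state trace:
  MOV R5, 83  → R5 = 83
  MOV R2, 3  → R2 = 3
  CMP R5, R2  → unsigned 83 - 3: no borrow
  83 >= 3, so CF = 0
CF = 0

0


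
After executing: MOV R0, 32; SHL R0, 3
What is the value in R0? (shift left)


Register state trace:
  MOV R0, 32  → R0 = 32
  SHL R0, 3  → R0 = 32 << 3 = 32 * 2^3 = 256
Final: R0 = 256

256


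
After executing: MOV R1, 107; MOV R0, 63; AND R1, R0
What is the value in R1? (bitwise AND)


Register state trace:
  MOV R1, 107  → R1 = 107 (0b01101011)
  MOV R0, 63  → R0 = 63 (0b00111111)
  AND R1, R0  → R1 = 107 AND 63 = 43 (0b00101011)
Final: R1 = 43

43


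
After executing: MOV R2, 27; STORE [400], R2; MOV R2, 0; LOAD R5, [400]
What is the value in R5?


Register and memory trace:
  MOV R2, 27  → R2 = 27
  STORE [400], R2  → mem[400] = 27
  MOV R2, 0  → R2 = 0
  LOAD R5, [400]  → R5 = mem[400] = 27
Final: R5 = 27

27


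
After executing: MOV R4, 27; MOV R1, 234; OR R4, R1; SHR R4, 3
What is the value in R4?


Register state trace:
  MOV R4, 27  → R4 = 27 (0b00011011)
  MOV R1, 234  → R1 = 234 (0b11101010)
  OR R4, R1  → R4 = 27 OR 234 = 251 (0b11111011)
  SHR R4, 3  → R4 = 251 >> 3 = 31
Final: R4 = 31

31


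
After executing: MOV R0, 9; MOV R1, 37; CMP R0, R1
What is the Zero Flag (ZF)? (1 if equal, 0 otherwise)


Register state trace:
  MOV R0, 9  → R0 = 9
  MOV R1, 37  → R1 = 37
  CMP R0, R1  → computes 9 - 37 = -28
  Result is nonzero, so values are not equal
ZF = 0

0


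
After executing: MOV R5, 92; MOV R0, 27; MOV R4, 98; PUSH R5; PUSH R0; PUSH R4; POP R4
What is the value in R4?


Stack trace (top is rightmost):
  MOV R5, 92  → R5 = 92
  MOV R0, 27  → R0 = 27
  MOV R4, 98  → R4 = 98
  PUSH R5  → stack: [92]
  PUSH R0  → stack: [92, 27]
  PUSH R4  → stack: [92, 27, 98]
  POP R4  → R4 = 98, stack: [92, 27]
Final: R4 = 98

98


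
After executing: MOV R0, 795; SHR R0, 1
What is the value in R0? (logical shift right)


Register state trace:
  MOV R0, 795  → R0 = 795
  SHR R0, 1  → R0 = 795 >> 1 = 795 // 2^1 = 397
Final: R0 = 397

397


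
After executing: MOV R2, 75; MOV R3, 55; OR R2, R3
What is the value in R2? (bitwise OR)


Register state trace:
  MOV R2, 75  → R2 = 75 (0b01001011)
  MOV R3, 55  → R3 = 55 (0b00110111)
  OR R2, R3   → R2 = 75 OR 55 = 127 (0b01111111)
Final: R2 = 127

127


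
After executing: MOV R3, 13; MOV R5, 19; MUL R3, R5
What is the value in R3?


Register state trace:
  MOV R3, 13  → R3 = 13
  MOV R5, 19  → R5 = 19
  MUL R3, R5  → R3 = 13 * 19 = 247
Final: R3 = 247

247


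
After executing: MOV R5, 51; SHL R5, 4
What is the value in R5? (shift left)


Register state trace:
  MOV R5, 51  → R5 = 51
  SHL R5, 4  → R5 = 51 << 4 = 51 * 2^4 = 816
Final: R5 = 816

816


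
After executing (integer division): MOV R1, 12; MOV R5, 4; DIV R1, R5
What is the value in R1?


Register state trace:
  MOV R1, 12  → R1 = 12
  MOV R5, 4  → R5 = 4
  DIV R1, R5  → R1 = 12 // 4 = 3
Final: R1 = 3

3


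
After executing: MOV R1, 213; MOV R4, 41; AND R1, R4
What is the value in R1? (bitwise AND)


Register state trace:
  MOV R1, 213  → R1 = 213 (0b11010101)
  MOV R4, 41  → R4 = 41 (0b00101001)
  AND R1, R4  → R1 = 213 AND 41 = 1 (0b00000001)
Final: R1 = 1

1


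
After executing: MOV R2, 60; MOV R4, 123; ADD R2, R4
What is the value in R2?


Register state trace:
  MOV R2, 60  → R2 = 60
  MOV R4, 123  → R4 = 123
  ADD R2, R4  → R2 = 60 + 123 = 183
Final: R2 = 183

183


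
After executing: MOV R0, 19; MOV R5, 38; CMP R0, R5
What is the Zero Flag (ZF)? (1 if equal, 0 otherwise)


Register state trace:
  MOV R0, 19  → R0 = 19
  MOV R5, 38  → R5 = 38
  CMP R0, R5  → computes 19 - 38 = -19
  Result is nonzero, so values are not equal
ZF = 0

0


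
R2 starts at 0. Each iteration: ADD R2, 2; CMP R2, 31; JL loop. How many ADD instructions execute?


Loop trace (R2 starts at 0, target 31, step 2):
  ADD #1: R2 = 0 + 2 = 2  → 2 < 31, loop
  ADD #2: R2 = 2 + 2 = 4  → 4 < 31, loop
  ADD #3: R2 = 4 + 2 = 6  → 6 < 31, loop
  ADD #4: R2 = 6 + 2 = 8  → 8 < 31, loop
  ADD #5: R2 = 8 + 2 = 10  → 10 < 31, loop
  ADD #6: R2 = 10 + 2 = 12  → 12 < 31, loop
  ADD #7: R2 = 12 + 2 = 14  → 14 < 31, loop
  ADD #8: R2 = 14 + 2 = 16  → 16 < 31, loop
  ADD #9: R2 = 16 + 2 = 18  → 18 < 31, loop
  ADD #10: R2 = 18 + 2 = 20  → 20 < 31, loop
  ADD #11: R2 = 20 + 2 = 22  → 22 < 31, loop
  ADD #12: R2 = 22 + 2 = 24  → 24 < 31, loop
  ADD #13: R2 = 24 + 2 = 26  → 26 < 31, loop
  ADD #14: R2 = 26 + 2 = 28  → 28 < 31, loop
  ADD #15: R2 = 28 + 2 = 30  → 30 < 31, loop
  ADD #16: R2 = 30 + 2 = 32  → 32 >= 31, exit
Total ADD instructions: 16

16


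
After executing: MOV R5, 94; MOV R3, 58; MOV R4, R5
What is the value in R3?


Register state trace:
  MOV R5, 94  → R5 = 94
  MOV R3, 58  → R3 = 58
  MOV R4, R5  → R4 = 94
Final: R3 = 58

58


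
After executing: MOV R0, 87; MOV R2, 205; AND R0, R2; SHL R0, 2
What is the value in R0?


Register state trace:
  MOV R0, 87  → R0 = 87 (0b01010111)
  MOV R2, 205  → R2 = 205 (0b11001101)
  AND R0, R2  → R0 = 87 AND 205 = 69 (0b01000101)
  SHL R0, 2  → R0 = 69 << 2 = 276
Final: R0 = 276

276


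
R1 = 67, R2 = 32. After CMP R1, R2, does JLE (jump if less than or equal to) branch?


Trace:
  R1 = 67, R2 = 32
  CMP R1, R2  → compares 67 vs 32
  JLE checks: is 67 less than or equal to 32?
  67 > 32, so condition is false
Branch taken: No

No


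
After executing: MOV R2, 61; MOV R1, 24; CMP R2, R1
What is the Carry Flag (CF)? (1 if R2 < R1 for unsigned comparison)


Register state trace:
  MOV R2, 61  → R2 = 61
  MOV R1, 24  → R1 = 24
  CMP R2, R1  → unsigned 61 - 24: no borrow
  61 >= 24, so CF = 0
CF = 0

0


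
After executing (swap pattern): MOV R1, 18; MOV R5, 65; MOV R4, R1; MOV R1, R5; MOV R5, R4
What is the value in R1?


Register state trace (swap pattern):
  MOV R1, 18  → R1 = 18
  MOV R5, 65  → R5 = 65
  MOV R4, R1  → R4 = 18  (save R1)
  MOV R1, R5  → R1 = 65  (R1 gets R5's value)
  MOV R5, R4  → R5 = 18  (R5 gets saved value)
Final: R1 = 65

65


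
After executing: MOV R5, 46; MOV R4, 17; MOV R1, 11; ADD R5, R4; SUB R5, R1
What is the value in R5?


Register state trace:
  MOV R5, 46  → R5 = 46
  MOV R4, 17  → R4 = 17
  MOV R1, 11  → R1 = 11
  ADD R5, R4  → R5 = 46 + 17 = 63
  SUB R5, R1  → R5 = 63 - 11 = 52
Final: R5 = 52

52


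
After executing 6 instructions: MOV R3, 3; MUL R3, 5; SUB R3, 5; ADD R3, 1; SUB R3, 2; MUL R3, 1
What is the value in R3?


Register state trace:
  MOV R3, 3  → R3 = 3
  MUL R3, 5  → R3 = 3 * 5 = 15
  SUB R3, 5  → R3 = 15 - 5 = 10
  ADD R3, 1  → R3 = 10 + 1 = 11
  SUB R3, 2  → R3 = 11 - 2 = 9
  MUL R3, 1  → R3 = 9 * 1 = 9
Final: R3 = 9

9


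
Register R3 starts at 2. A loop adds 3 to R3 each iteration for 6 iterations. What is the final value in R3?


Starting value: R3 = 2
  Iter 1: R3 = 2 + 3 = 5
  Iter 2: R3 = 5 + 3 = 8
  Iter 3: R3 = 8 + 3 = 11
  Iter 4: R3 = 11 + 3 = 14
  Iter 5: R3 = 14 + 3 = 17
  Iter 6: R3 = 17 + 3 = 20
Final: R3 = 20

20


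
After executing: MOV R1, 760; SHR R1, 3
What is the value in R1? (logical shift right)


Register state trace:
  MOV R1, 760  → R1 = 760
  SHR R1, 3  → R1 = 760 >> 3 = 760 // 2^3 = 95
Final: R1 = 95

95


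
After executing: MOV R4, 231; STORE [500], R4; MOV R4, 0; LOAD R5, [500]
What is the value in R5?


Register and memory trace:
  MOV R4, 231  → R4 = 231
  STORE [500], R4  → mem[500] = 231
  MOV R4, 0  → R4 = 0
  LOAD R5, [500]  → R5 = mem[500] = 231
Final: R5 = 231

231


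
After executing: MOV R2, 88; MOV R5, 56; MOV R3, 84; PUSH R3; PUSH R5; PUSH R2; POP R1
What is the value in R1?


Stack trace (top is rightmost):
  MOV R2, 88  → R2 = 88
  MOV R5, 56  → R5 = 56
  MOV R3, 84  → R3 = 84
  PUSH R3  → stack: [84]
  PUSH R5  → stack: [84, 56]
  PUSH R2  → stack: [84, 56, 88]
  POP R1  → R1 = 88, stack: [84, 56]
Final: R1 = 88

88


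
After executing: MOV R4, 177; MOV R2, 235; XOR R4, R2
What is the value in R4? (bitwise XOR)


Register state trace:
  MOV R4, 177  → R4 = 177 (0b10110001)
  MOV R2, 235  → R2 = 235 (0b11101011)
  XOR R4, R2  → R4 = 177 XOR 235 = 90 (0b01011010)
Final: R4 = 90

90


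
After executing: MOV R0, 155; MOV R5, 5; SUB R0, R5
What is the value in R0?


Register state trace:
  MOV R0, 155  → R0 = 155
  MOV R5, 5  → R5 = 5
  SUB R0, R5  → R0 = 155 - 5 = 150
Final: R0 = 150

150


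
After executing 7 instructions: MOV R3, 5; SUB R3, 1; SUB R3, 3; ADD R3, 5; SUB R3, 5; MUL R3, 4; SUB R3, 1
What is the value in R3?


Register state trace:
  MOV R3, 5  → R3 = 5
  SUB R3, 1  → R3 = 5 - 1 = 4
  SUB R3, 3  → R3 = 4 - 3 = 1
  ADD R3, 5  → R3 = 1 + 5 = 6
  SUB R3, 5  → R3 = 6 - 5 = 1
  MUL R3, 4  → R3 = 1 * 4 = 4
  SUB R3, 1  → R3 = 4 - 1 = 3
Final: R3 = 3

3


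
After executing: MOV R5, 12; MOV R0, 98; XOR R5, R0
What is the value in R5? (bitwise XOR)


Register state trace:
  MOV R5, 12  → R5 = 12 (0b00001100)
  MOV R0, 98  → R0 = 98 (0b01100010)
  XOR R5, R0  → R5 = 12 XOR 98 = 110 (0b01101110)
Final: R5 = 110

110


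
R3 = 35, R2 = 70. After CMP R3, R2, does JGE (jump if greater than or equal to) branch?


Trace:
  R3 = 35, R2 = 70
  CMP R3, R2  → compares 35 vs 70
  JGE checks: is 35 greater than or equal to 70?
  35 < 70, so condition is false
Branch taken: No

No


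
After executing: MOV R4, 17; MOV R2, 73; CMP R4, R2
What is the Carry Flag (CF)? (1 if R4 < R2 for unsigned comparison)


Register state trace:
  MOV R4, 17  → R4 = 17
  MOV R2, 73  → R2 = 73
  CMP R4, R2  → unsigned 17 - 73: borrow occurs
  17 < 73, so CF = 1
CF = 1

1


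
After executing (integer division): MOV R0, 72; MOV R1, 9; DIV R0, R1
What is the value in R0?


Register state trace:
  MOV R0, 72  → R0 = 72
  MOV R1, 9  → R1 = 9
  DIV R0, R1  → R0 = 72 // 9 = 8
Final: R0 = 8

8


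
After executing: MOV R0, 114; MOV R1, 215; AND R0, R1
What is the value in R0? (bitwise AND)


Register state trace:
  MOV R0, 114  → R0 = 114 (0b01110010)
  MOV R1, 215  → R1 = 215 (0b11010111)
  AND R0, R1  → R0 = 114 AND 215 = 82 (0b01010010)
Final: R0 = 82

82


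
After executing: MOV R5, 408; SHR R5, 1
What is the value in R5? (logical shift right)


Register state trace:
  MOV R5, 408  → R5 = 408
  SHR R5, 1  → R5 = 408 >> 1 = 408 // 2^1 = 204
Final: R5 = 204

204


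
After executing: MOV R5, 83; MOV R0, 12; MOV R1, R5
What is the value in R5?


Register state trace:
  MOV R5, 83  → R5 = 83
  MOV R0, 12  → R0 = 12
  MOV R1, R5  → R1 = 83
Final: R5 = 83

83


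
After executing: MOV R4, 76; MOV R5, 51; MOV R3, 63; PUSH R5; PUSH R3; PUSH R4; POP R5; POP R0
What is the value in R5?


Stack trace (top is rightmost):
  MOV R4, 76  → R4 = 76
  MOV R5, 51  → R5 = 51
  MOV R3, 63  → R3 = 63
  PUSH R5  → stack: [51]
  PUSH R3  → stack: [51, 63]
  PUSH R4  → stack: [51, 63, 76]
  POP R5  → R5 = 76, stack: [51, 63]
  POP R0  → R0 = 63, stack: [51]
Final: R5 = 76

76


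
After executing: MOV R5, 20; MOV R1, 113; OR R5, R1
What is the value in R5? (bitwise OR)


Register state trace:
  MOV R5, 20  → R5 = 20 (0b00010100)
  MOV R1, 113  → R1 = 113 (0b01110001)
  OR R5, R1   → R5 = 20 OR 113 = 117 (0b01110101)
Final: R5 = 117

117


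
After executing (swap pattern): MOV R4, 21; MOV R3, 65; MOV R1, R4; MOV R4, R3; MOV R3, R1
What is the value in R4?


Register state trace (swap pattern):
  MOV R4, 21  → R4 = 21
  MOV R3, 65  → R3 = 65
  MOV R1, R4  → R1 = 21  (save R4)
  MOV R4, R3  → R4 = 65  (R4 gets R3's value)
  MOV R3, R1  → R3 = 21  (R3 gets saved value)
Final: R4 = 65

65
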